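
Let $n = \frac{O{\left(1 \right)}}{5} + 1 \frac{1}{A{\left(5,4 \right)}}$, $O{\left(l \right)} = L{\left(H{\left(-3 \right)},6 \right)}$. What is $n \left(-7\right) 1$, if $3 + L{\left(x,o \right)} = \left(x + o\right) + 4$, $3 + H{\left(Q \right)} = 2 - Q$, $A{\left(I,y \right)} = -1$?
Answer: $- \frac{28}{5} \approx -5.6$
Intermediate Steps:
$H{\left(Q \right)} = -1 - Q$ ($H{\left(Q \right)} = -3 - \left(-2 + Q\right) = -1 - Q$)
$L{\left(x,o \right)} = 1 + o + x$ ($L{\left(x,o \right)} = -3 + \left(\left(x + o\right) + 4\right) = -3 + \left(\left(o + x\right) + 4\right) = -3 + \left(4 + o + x\right) = 1 + o + x$)
$O{\left(l \right)} = 9$ ($O{\left(l \right)} = 1 + 6 - -2 = 1 + 6 + \left(-1 + 3\right) = 1 + 6 + 2 = 9$)
$n = \frac{4}{5}$ ($n = \frac{9}{5} + 1 \frac{1}{-1} = 9 \cdot \frac{1}{5} + 1 \left(-1\right) = \frac{9}{5} - 1 = \frac{4}{5} \approx 0.8$)
$n \left(-7\right) 1 = \frac{4}{5} \left(-7\right) 1 = \left(- \frac{28}{5}\right) 1 = - \frac{28}{5}$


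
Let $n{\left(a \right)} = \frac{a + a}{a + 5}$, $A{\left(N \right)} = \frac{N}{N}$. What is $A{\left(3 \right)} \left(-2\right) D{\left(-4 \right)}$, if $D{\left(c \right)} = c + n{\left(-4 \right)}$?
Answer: $24$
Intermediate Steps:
$A{\left(N \right)} = 1$
$n{\left(a \right)} = \frac{2 a}{5 + a}$
$D{\left(c \right)} = -8 + c$ ($D{\left(c \right)} = c + 2 \left(-4\right) \frac{1}{5 - 4} = c + 2 \left(-4\right) 1^{-1} = c + 2 \left(-4\right) 1 = c - 8 = -8 + c$)
$A{\left(3 \right)} \left(-2\right) D{\left(-4 \right)} = 1 \left(-2\right) \left(-8 - 4\right) = \left(-2\right) \left(-12\right) = 24$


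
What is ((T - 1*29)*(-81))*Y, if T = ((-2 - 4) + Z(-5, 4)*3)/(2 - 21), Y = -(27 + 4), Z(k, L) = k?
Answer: -1330830/19 ≈ -70044.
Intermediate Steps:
Y = -31 (Y = -1*31 = -31)
T = 21/19 (T = ((-2 - 4) - 5*3)/(2 - 21) = (-6 - 15)/(-19) = -21*(-1/19) = 21/19 ≈ 1.1053)
((T - 1*29)*(-81))*Y = ((21/19 - 1*29)*(-81))*(-31) = ((21/19 - 29)*(-81))*(-31) = -530/19*(-81)*(-31) = (42930/19)*(-31) = -1330830/19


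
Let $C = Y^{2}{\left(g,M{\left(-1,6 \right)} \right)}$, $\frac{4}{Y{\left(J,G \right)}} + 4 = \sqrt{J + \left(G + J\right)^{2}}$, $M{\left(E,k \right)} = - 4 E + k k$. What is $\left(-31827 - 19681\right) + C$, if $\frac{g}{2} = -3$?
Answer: $- \frac{16559250748}{321489} + \frac{160 \sqrt{46}}{321489} \approx -51508.0$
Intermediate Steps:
$M{\left(E,k \right)} = k^{2} - 4 E$ ($M{\left(E,k \right)} = - 4 E + k^{2} = k^{2} - 4 E$)
$g = -6$ ($g = 2 \left(-3\right) = -6$)
$Y{\left(J,G \right)} = \frac{4}{-4 + \sqrt{J + \left(G + J\right)^{2}}}$
$C = \frac{16}{\left(-4 + 5 \sqrt{46}\right)^{2}}$ ($C = \left(\frac{4}{-4 + \sqrt{-6 + \left(\left(6^{2} - -4\right) - 6\right)^{2}}}\right)^{2} = \left(\frac{4}{-4 + \sqrt{-6 + \left(\left(36 + 4\right) - 6\right)^{2}}}\right)^{2} = \left(\frac{4}{-4 + \sqrt{-6 + \left(40 - 6\right)^{2}}}\right)^{2} = \left(\frac{4}{-4 + \sqrt{-6 + 34^{2}}}\right)^{2} = \left(\frac{4}{-4 + \sqrt{-6 + 1156}}\right)^{2} = \left(\frac{4}{-4 + \sqrt{1150}}\right)^{2} = \left(\frac{4}{-4 + 5 \sqrt{46}}\right)^{2} = \frac{16}{\left(-4 + 5 \sqrt{46}\right)^{2}} \approx 0.017883$)
$\left(-31827 - 19681\right) + C = \left(-31827 - 19681\right) + \frac{16}{\left(4 - 5 \sqrt{46}\right)^{2}} = -51508 + \frac{16}{\left(4 - 5 \sqrt{46}\right)^{2}}$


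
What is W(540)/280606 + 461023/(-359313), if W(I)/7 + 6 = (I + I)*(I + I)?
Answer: 1402168935658/50412691839 ≈ 27.814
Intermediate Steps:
W(I) = -42 + 28*I² (W(I) = -42 + 7*((I + I)*(I + I)) = -42 + 7*((2*I)*(2*I)) = -42 + 7*(4*I²) = -42 + 28*I²)
W(540)/280606 + 461023/(-359313) = (-42 + 28*540²)/280606 + 461023/(-359313) = (-42 + 28*291600)*(1/280606) + 461023*(-1/359313) = (-42 + 8164800)*(1/280606) - 461023/359313 = 8164758*(1/280606) - 461023/359313 = 4082379/140303 - 461023/359313 = 1402168935658/50412691839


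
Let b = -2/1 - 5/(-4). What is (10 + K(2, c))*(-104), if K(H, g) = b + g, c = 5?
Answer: -1482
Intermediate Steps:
b = -¾ (b = -2*1 - 5*(-¼) = -2 + 5/4 = -¾ ≈ -0.75000)
K(H, g) = -¾ + g
(10 + K(2, c))*(-104) = (10 + (-¾ + 5))*(-104) = (10 + 17/4)*(-104) = (57/4)*(-104) = -1482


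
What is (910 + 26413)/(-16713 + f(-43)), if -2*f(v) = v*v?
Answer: -54646/35275 ≈ -1.5491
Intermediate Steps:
f(v) = -v²/2 (f(v) = -v*v/2 = -v²/2)
(910 + 26413)/(-16713 + f(-43)) = (910 + 26413)/(-16713 - ½*(-43)²) = 27323/(-16713 - ½*1849) = 27323/(-16713 - 1849/2) = 27323/(-35275/2) = 27323*(-2/35275) = -54646/35275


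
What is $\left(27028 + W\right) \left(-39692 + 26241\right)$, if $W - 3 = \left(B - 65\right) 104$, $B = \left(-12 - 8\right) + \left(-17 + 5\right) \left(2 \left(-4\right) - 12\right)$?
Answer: $-580424101$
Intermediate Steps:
$B = 220$ ($B = -20 - 12 \left(-8 - 12\right) = -20 - -240 = -20 + 240 = 220$)
$W = 16123$ ($W = 3 + \left(220 - 65\right) 104 = 3 + 155 \cdot 104 = 3 + 16120 = 16123$)
$\left(27028 + W\right) \left(-39692 + 26241\right) = \left(27028 + 16123\right) \left(-39692 + 26241\right) = 43151 \left(-13451\right) = -580424101$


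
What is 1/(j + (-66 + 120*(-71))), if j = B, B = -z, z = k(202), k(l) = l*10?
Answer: -1/10606 ≈ -9.4286e-5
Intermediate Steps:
k(l) = 10*l
z = 2020 (z = 10*202 = 2020)
B = -2020 (B = -1*2020 = -2020)
j = -2020
1/(j + (-66 + 120*(-71))) = 1/(-2020 + (-66 + 120*(-71))) = 1/(-2020 + (-66 - 8520)) = 1/(-2020 - 8586) = 1/(-10606) = -1/10606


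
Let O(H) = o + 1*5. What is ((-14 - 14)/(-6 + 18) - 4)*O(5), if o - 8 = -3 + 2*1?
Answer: -76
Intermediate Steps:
o = 7 (o = 8 + (-3 + 2*1) = 8 + (-3 + 2) = 8 - 1 = 7)
O(H) = 12 (O(H) = 7 + 1*5 = 7 + 5 = 12)
((-14 - 14)/(-6 + 18) - 4)*O(5) = ((-14 - 14)/(-6 + 18) - 4)*12 = (-28/12 - 4)*12 = (-28*1/12 - 4)*12 = (-7/3 - 4)*12 = -19/3*12 = -76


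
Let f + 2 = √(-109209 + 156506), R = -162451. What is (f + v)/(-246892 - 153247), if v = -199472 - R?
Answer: 37023/400139 - √47297/400139 ≈ 0.091982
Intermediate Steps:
f = -2 + √47297 (f = -2 + √(-109209 + 156506) = -2 + √47297 ≈ 215.48)
v = -37021 (v = -199472 - 1*(-162451) = -199472 + 162451 = -37021)
(f + v)/(-246892 - 153247) = ((-2 + √47297) - 37021)/(-246892 - 153247) = (-37023 + √47297)/(-400139) = (-37023 + √47297)*(-1/400139) = 37023/400139 - √47297/400139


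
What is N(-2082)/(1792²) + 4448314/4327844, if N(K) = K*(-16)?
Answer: 112725623033/108576950272 ≈ 1.0382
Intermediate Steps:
N(K) = -16*K
N(-2082)/(1792²) + 4448314/4327844 = (-16*(-2082))/(1792²) + 4448314/4327844 = 33312/3211264 + 4448314*(1/4327844) = 33312*(1/3211264) + 2224157/2163922 = 1041/100352 + 2224157/2163922 = 112725623033/108576950272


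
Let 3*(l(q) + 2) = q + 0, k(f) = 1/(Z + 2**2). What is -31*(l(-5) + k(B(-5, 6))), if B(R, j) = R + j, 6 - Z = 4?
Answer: 217/2 ≈ 108.50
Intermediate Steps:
Z = 2 (Z = 6 - 1*4 = 6 - 4 = 2)
k(f) = 1/6 (k(f) = 1/(2 + 2**2) = 1/(2 + 4) = 1/6)
l(q) = -2 + q/3 (l(q) = -2 + (q + 0)/3 = -2 + q/3)
-31*(l(-5) + k(B(-5, 6))) = -31*((-2 + (1/3)*(-5)) + 1/6) = -31*((-2 - 5/3) + 1/6) = -31*(-11/3 + 1/6) = -31*(-7/2) = 217/2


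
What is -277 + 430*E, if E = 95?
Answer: 40573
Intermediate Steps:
-277 + 430*E = -277 + 430*95 = -277 + 40850 = 40573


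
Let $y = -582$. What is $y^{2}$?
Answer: $338724$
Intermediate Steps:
$y^{2} = \left(-582\right)^{2} = 338724$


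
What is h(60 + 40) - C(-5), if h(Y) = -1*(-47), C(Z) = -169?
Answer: 216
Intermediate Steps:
h(Y) = 47
h(60 + 40) - C(-5) = 47 - 1*(-169) = 47 + 169 = 216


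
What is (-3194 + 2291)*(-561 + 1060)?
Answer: -450597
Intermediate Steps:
(-3194 + 2291)*(-561 + 1060) = -903*499 = -450597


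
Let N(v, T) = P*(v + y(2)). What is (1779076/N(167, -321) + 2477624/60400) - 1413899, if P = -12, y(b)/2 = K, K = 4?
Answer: -8972060117/6342 ≈ -1.4147e+6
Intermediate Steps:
y(b) = 8 (y(b) = 2*4 = 8)
N(v, T) = -96 - 12*v (N(v, T) = -12*(v + 8) = -12*(8 + v) = -96 - 12*v)
(1779076/N(167, -321) + 2477624/60400) - 1413899 = (1779076/(-96 - 12*167) + 2477624/60400) - 1413899 = (1779076/(-96 - 2004) + 2477624*(1/60400)) - 1413899 = (1779076/(-2100) + 309703/7550) - 1413899 = (1779076*(-1/2100) + 309703/7550) - 1413899 = (-444769/525 + 309703/7550) - 1413899 = -5112659/6342 - 1413899 = -8972060117/6342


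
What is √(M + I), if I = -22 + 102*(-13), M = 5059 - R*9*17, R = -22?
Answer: √7077 ≈ 84.125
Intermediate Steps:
M = 8425 (M = 5059 - (-22*9)*17 = 5059 - (-198)*17 = 5059 - 1*(-3366) = 5059 + 3366 = 8425)
I = -1348 (I = -22 - 1326 = -1348)
√(M + I) = √(8425 - 1348) = √7077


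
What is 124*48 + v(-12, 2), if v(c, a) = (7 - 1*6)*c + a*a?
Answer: 5944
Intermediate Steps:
v(c, a) = c + a² (v(c, a) = (7 - 6)*c + a² = 1*c + a² = c + a²)
124*48 + v(-12, 2) = 124*48 + (-12 + 2²) = 5952 + (-12 + 4) = 5952 - 8 = 5944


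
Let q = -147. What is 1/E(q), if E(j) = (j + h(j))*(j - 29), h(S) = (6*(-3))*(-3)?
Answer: 1/16368 ≈ 6.1095e-5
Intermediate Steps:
h(S) = 54 (h(S) = -18*(-3) = 54)
E(j) = (-29 + j)*(54 + j) (E(j) = (j + 54)*(j - 29) = (54 + j)*(-29 + j) = (-29 + j)*(54 + j))
1/E(q) = 1/(-1566 + (-147)² + 25*(-147)) = 1/(-1566 + 21609 - 3675) = 1/16368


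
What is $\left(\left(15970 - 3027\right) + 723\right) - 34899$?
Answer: $-21233$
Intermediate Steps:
$\left(\left(15970 - 3027\right) + 723\right) - 34899 = \left(12943 + 723\right) - 34899 = 13666 - 34899 = -21233$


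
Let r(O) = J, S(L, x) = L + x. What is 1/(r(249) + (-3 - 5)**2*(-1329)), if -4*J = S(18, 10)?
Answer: -1/85063 ≈ -1.1756e-5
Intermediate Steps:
J = -7 (J = -(18 + 10)/4 = -1/4*28 = -7)
r(O) = -7
1/(r(249) + (-3 - 5)**2*(-1329)) = 1/(-7 + (-3 - 5)**2*(-1329)) = 1/(-7 + (-8)**2*(-1329)) = 1/(-7 + 64*(-1329)) = 1/(-7 - 85056) = 1/(-85063) = -1/85063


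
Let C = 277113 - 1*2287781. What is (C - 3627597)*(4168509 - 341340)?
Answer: -21578593021785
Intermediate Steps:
C = -2010668 (C = 277113 - 2287781 = -2010668)
(C - 3627597)*(4168509 - 341340) = (-2010668 - 3627597)*(4168509 - 341340) = -5638265*3827169 = -21578593021785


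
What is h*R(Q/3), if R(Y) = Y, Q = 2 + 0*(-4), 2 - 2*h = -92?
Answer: 94/3 ≈ 31.333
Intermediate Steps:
h = 47 (h = 1 - ½*(-92) = 1 + 46 = 47)
Q = 2 (Q = 2 + 0 = 2)
h*R(Q/3) = 47*(2/3) = 47*(2*(⅓)) = 47*(⅔) = 94/3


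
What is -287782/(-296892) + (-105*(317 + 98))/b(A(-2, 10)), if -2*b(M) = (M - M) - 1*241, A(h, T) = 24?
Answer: -12902391169/35775486 ≈ -360.65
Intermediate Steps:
b(M) = 241/2 (b(M) = -((M - M) - 1*241)/2 = -(0 - 241)/2 = -½*(-241) = 241/2)
-287782/(-296892) + (-105*(317 + 98))/b(A(-2, 10)) = -287782/(-296892) + (-105*(317 + 98))/(241/2) = -287782*(-1/296892) - 105*415*(2/241) = 143891/148446 - 43575*2/241 = 143891/148446 - 87150/241 = -12902391169/35775486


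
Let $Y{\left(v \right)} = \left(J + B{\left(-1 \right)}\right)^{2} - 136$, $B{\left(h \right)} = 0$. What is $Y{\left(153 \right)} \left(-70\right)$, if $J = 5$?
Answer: $7770$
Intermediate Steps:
$Y{\left(v \right)} = -111$ ($Y{\left(v \right)} = \left(5 + 0\right)^{2} - 136 = 5^{2} - 136 = 25 - 136 = -111$)
$Y{\left(153 \right)} \left(-70\right) = \left(-111\right) \left(-70\right) = 7770$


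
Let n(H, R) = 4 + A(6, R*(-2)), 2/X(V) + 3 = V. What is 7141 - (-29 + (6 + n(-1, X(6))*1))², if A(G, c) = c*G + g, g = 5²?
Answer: 7137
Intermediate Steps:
X(V) = 2/(-3 + V)
g = 25
A(G, c) = 25 + G*c (A(G, c) = c*G + 25 = G*c + 25 = 25 + G*c)
n(H, R) = 29 - 12*R (n(H, R) = 4 + (25 + 6*(R*(-2))) = 4 + (25 + 6*(-2*R)) = 4 + (25 - 12*R) = 29 - 12*R)
7141 - (-29 + (6 + n(-1, X(6))*1))² = 7141 - (-29 + (6 + (29 - 24/(-3 + 6))*1))² = 7141 - (-29 + (6 + (29 - 24/3)*1))² = 7141 - (-29 + (6 + (29 - 12*⅔)*1))² = 7141 - (-29 + (6 + (29 - 8)*1))² = 7141 - (-29 + (6 + 21*1))² = 7141 - (-29 + (6 + 21))² = 7141 - (-29 + 27)² = 7141 - 1*(-2)² = 7141 - 1*4 = 7141 - 4 = 7137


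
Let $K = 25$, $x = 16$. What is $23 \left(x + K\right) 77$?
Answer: $72611$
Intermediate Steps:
$23 \left(x + K\right) 77 = 23 \left(16 + 25\right) 77 = 23 \cdot 41 \cdot 77 = 943 \cdot 77 = 72611$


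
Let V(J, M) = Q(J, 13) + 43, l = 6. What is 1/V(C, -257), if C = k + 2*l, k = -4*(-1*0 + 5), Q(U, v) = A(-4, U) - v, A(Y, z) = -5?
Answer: 1/25 ≈ 0.040000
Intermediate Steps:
Q(U, v) = -5 - v
k = -20 (k = -4*(0 + 5) = -4*5 = -20)
C = -8 (C = -20 + 2*6 = -20 + 12 = -8)
V(J, M) = 25 (V(J, M) = (-5 - 1*13) + 43 = (-5 - 13) + 43 = -18 + 43 = 25)
1/V(C, -257) = 1/25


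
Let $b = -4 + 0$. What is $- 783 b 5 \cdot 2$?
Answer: $31320$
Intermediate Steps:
$b = -4$
$- 783 b 5 \cdot 2 = - 783 \left(-4\right) 5 \cdot 2 = - 783 \left(\left(-20\right) 2\right) = \left(-783\right) \left(-40\right) = 31320$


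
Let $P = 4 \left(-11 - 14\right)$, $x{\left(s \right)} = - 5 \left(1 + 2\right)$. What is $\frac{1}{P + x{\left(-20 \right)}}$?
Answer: $- \frac{1}{115} \approx -0.0086956$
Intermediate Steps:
$x{\left(s \right)} = -15$ ($x{\left(s \right)} = \left(-5\right) 3 = -15$)
$P = -100$ ($P = 4 \left(-25\right) = -100$)
$\frac{1}{P + x{\left(-20 \right)}} = \frac{1}{-100 - 15} = \frac{1}{-115} = - \frac{1}{115}$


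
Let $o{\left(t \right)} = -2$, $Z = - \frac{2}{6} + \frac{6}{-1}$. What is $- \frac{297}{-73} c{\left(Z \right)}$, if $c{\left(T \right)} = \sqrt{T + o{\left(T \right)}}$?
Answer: $\frac{495 i \sqrt{3}}{73} \approx 11.745 i$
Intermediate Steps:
$Z = - \frac{19}{3}$ ($Z = \left(-2\right) \frac{1}{6} + 6 \left(-1\right) = - \frac{1}{3} - 6 = - \frac{19}{3} \approx -6.3333$)
$c{\left(T \right)} = \sqrt{-2 + T}$ ($c{\left(T \right)} = \sqrt{T - 2} = \sqrt{-2 + T}$)
$- \frac{297}{-73} c{\left(Z \right)} = - \frac{297}{-73} \sqrt{-2 - \frac{19}{3}} = \left(-297\right) \left(- \frac{1}{73}\right) \sqrt{- \frac{25}{3}} = \frac{297 \frac{5 i \sqrt{3}}{3}}{73} = \frac{495 i \sqrt{3}}{73}$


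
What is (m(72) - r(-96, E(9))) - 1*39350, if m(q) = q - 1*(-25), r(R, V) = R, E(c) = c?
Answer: -39157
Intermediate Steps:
m(q) = 25 + q (m(q) = q + 25 = 25 + q)
(m(72) - r(-96, E(9))) - 1*39350 = ((25 + 72) - 1*(-96)) - 1*39350 = (97 + 96) - 39350 = 193 - 39350 = -39157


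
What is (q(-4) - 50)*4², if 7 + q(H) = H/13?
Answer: -11920/13 ≈ -916.92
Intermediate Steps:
q(H) = -7 + H/13
(q(-4) - 50)*4² = ((-7 + (1/13)*(-4)) - 50)*4² = ((-7 - 4/13) - 50)*16 = (-95/13 - 50)*16 = -745/13*16 = -11920/13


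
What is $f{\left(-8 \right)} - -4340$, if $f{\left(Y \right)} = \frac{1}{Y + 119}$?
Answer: $\frac{481741}{111} \approx 4340.0$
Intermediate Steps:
$f{\left(Y \right)} = \frac{1}{119 + Y}$
$f{\left(-8 \right)} - -4340 = \frac{1}{119 - 8} - -4340 = \frac{1}{111} + 4340 = \frac{481741}{111}$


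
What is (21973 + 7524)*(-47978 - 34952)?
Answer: -2446186210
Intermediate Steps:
(21973 + 7524)*(-47978 - 34952) = 29497*(-82930) = -2446186210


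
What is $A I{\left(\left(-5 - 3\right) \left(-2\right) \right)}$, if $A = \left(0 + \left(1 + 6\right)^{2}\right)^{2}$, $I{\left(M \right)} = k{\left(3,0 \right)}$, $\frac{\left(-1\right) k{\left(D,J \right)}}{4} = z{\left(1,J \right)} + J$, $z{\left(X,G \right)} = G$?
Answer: $0$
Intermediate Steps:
$k{\left(D,J \right)} = - 8 J$ ($k{\left(D,J \right)} = - 4 \left(J + J\right) = - 4 \cdot 2 J = - 8 J$)
$I{\left(M \right)} = 0$ ($I{\left(M \right)} = \left(-8\right) 0 = 0$)
$A = 2401$ ($A = \left(0 + 7^{2}\right)^{2} = \left(0 + 49\right)^{2} = 49^{2} = 2401$)
$A I{\left(\left(-5 - 3\right) \left(-2\right) \right)} = 2401 \cdot 0 = 0$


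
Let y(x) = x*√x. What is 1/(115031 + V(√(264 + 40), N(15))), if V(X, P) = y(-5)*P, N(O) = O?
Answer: 115031/13232159086 + 75*I*√5/13232159086 ≈ 8.6933e-6 + 1.2674e-8*I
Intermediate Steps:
y(x) = x^(3/2)
V(X, P) = -5*I*P*√5 (V(X, P) = (-5)^(3/2)*P = (-5*I*√5)*P = -5*I*P*√5)
1/(115031 + V(√(264 + 40), N(15))) = 1/(115031 - 5*I*15*√5) = 1/(115031 - 75*I*√5)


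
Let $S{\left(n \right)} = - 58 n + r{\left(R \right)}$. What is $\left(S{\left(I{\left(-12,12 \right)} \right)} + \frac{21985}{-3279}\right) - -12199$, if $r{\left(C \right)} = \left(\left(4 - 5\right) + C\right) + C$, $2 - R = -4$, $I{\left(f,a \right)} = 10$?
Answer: $\frac{38112785}{3279} \approx 11623.0$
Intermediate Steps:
$R = 6$ ($R = 2 - -4 = 2 + 4 = 6$)
$r{\left(C \right)} = -1 + 2 C$ ($r{\left(C \right)} = \left(-1 + C\right) + C = -1 + 2 C$)
$S{\left(n \right)} = 11 - 58 n$ ($S{\left(n \right)} = - 58 n + \left(-1 + 2 \cdot 6\right) = - 58 n + \left(-1 + 12\right) = - 58 n + 11 = 11 - 58 n$)
$\left(S{\left(I{\left(-12,12 \right)} \right)} + \frac{21985}{-3279}\right) - -12199 = \left(\left(11 - 580\right) + \frac{21985}{-3279}\right) - -12199 = \left(\left(11 - 580\right) + 21985 \left(- \frac{1}{3279}\right)\right) + 12199 = \left(-569 - \frac{21985}{3279}\right) + 12199 = - \frac{1887736}{3279} + 12199 = \frac{38112785}{3279}$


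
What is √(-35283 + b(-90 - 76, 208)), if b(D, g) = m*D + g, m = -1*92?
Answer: I*√19803 ≈ 140.72*I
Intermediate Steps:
m = -92
b(D, g) = g - 92*D (b(D, g) = -92*D + g = g - 92*D)
√(-35283 + b(-90 - 76, 208)) = √(-35283 + (208 - 92*(-90 - 76))) = √(-35283 + (208 - 92*(-166))) = √(-35283 + (208 + 15272)) = √(-35283 + 15480) = √(-19803) = I*√19803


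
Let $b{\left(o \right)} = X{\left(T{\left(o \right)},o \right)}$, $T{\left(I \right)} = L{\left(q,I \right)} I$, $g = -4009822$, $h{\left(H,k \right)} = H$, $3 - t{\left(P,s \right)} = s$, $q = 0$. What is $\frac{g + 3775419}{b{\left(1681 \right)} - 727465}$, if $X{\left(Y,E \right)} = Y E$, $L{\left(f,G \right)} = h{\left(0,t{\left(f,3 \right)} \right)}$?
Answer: $\frac{234403}{727465} \approx 0.32222$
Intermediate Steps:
$t{\left(P,s \right)} = 3 - s$
$L{\left(f,G \right)} = 0$
$T{\left(I \right)} = 0$ ($T{\left(I \right)} = 0 I = 0$)
$X{\left(Y,E \right)} = E Y$
$b{\left(o \right)} = 0$ ($b{\left(o \right)} = o 0 = 0$)
$\frac{g + 3775419}{b{\left(1681 \right)} - 727465} = \frac{-4009822 + 3775419}{0 - 727465} = - \frac{234403}{-727465} = \left(-234403\right) \left(- \frac{1}{727465}\right) = \frac{234403}{727465}$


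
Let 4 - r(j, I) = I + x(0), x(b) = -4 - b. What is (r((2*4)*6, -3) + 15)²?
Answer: 676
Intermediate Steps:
r(j, I) = 8 - I (r(j, I) = 4 - (I + (-4 - 1*0)) = 4 - (I + (-4 + 0)) = 4 - (I - 4) = 4 - (-4 + I) = 4 + (4 - I) = 8 - I)
(r((2*4)*6, -3) + 15)² = ((8 - 1*(-3)) + 15)² = ((8 + 3) + 15)² = (11 + 15)² = 26² = 676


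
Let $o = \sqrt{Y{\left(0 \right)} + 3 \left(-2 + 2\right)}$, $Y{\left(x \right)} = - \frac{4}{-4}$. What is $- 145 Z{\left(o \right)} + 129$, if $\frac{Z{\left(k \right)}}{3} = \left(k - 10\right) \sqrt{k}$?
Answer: $4044$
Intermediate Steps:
$Y{\left(x \right)} = 1$ ($Y{\left(x \right)} = \left(-4\right) \left(- \frac{1}{4}\right) = 1$)
$o = 1$ ($o = \sqrt{1 + 3 \left(-2 + 2\right)} = \sqrt{1 + 3 \cdot 0} = \sqrt{1 + 0} = \sqrt{1} = 1$)
$Z{\left(k \right)} = 3 \sqrt{k} \left(-10 + k\right)$ ($Z{\left(k \right)} = 3 \left(k - 10\right) \sqrt{k} = 3 \left(-10 + k\right) \sqrt{k} = 3 \sqrt{k} \left(-10 + k\right)$)
$- 145 Z{\left(o \right)} + 129 = - 145 \cdot 3 \sqrt{1} \left(-10 + 1\right) + 129 = - 145 \cdot 3 \cdot 1 \left(-9\right) + 129 = \left(-145\right) \left(-27\right) + 129 = 3915 + 129 = 4044$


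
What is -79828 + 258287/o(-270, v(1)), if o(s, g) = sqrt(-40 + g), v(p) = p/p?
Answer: -79828 - 258287*I*sqrt(39)/39 ≈ -79828.0 - 41359.0*I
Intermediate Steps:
v(p) = 1
-79828 + 258287/o(-270, v(1)) = -79828 + 258287/(sqrt(-40 + 1)) = -79828 + 258287/(sqrt(-39)) = -79828 + 258287/((I*sqrt(39))) = -79828 + 258287*(-I*sqrt(39)/39) = -79828 - 258287*I*sqrt(39)/39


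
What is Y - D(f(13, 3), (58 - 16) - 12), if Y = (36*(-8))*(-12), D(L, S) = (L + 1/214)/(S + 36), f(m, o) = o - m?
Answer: 16271561/4708 ≈ 3456.2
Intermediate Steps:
D(L, S) = (1/214 + L)/(36 + S) (D(L, S) = (L + 1/214)/(36 + S) = (1/214 + L)/(36 + S))
Y = 3456 (Y = -288*(-12) = 3456)
Y - D(f(13, 3), (58 - 16) - 12) = 3456 - (1/214 + (3 - 1*13))/(36 + ((58 - 16) - 12)) = 3456 - (1/214 + (3 - 13))/(36 + (42 - 12)) = 3456 - (1/214 - 10)/(36 + 30) = 3456 - (-2139)/(66*214) = 3456 - 1*(-713/4708) = 3456 + 713/4708 = 16271561/4708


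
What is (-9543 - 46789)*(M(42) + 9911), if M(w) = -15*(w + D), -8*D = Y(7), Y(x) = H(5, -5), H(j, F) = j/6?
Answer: -2091621243/4 ≈ -5.2291e+8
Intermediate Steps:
H(j, F) = j/6 (H(j, F) = j*(⅙) = j/6)
Y(x) = ⅚ (Y(x) = (⅙)*5 = ⅚)
D = -5/48 (D = -⅛*⅚ = -5/48 ≈ -0.10417)
M(w) = 25/16 - 15*w (M(w) = -15*(w - 5/48) = -15*(-5/48 + w) = 25/16 - 15*w)
(-9543 - 46789)*(M(42) + 9911) = (-9543 - 46789)*((25/16 - 15*42) + 9911) = -56332*((25/16 - 630) + 9911) = -56332*(-10055/16 + 9911) = -56332*148521/16 = -2091621243/4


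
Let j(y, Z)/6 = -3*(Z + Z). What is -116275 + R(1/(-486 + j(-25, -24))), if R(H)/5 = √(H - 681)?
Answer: -116275 + 5*I*√10811514/126 ≈ -1.1628e+5 + 130.48*I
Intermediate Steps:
j(y, Z) = -36*Z (j(y, Z) = 6*(-3*(Z + Z)) = 6*(-6*Z) = -36*Z)
R(H) = 5*√(-681 + H) (R(H) = 5*√(H - 681) = 5*√(-681 + H))
-116275 + R(1/(-486 + j(-25, -24))) = -116275 + 5*√(-681 + 1/(-486 - 36*(-24))) = -116275 + 5*√(-681 + 1/(-486 + 864)) = -116275 + 5*√(-681 + 1/378) = -116275 + 5*√(-257417/378) = -116275 + 5*(I*√10811514/126) = -116275 + 5*I*√10811514/126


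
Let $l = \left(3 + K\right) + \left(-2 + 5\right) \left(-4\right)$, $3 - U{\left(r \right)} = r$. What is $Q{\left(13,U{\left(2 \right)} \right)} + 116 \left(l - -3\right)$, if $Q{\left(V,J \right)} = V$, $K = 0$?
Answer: $-683$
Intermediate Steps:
$U{\left(r \right)} = 3 - r$
$l = -9$ ($l = \left(3 + 0\right) + \left(-2 + 5\right) \left(-4\right) = 3 + 3 \left(-4\right) = 3 - 12 = -9$)
$Q{\left(13,U{\left(2 \right)} \right)} + 116 \left(l - -3\right) = 13 + 116 \left(-9 - -3\right) = 13 + 116 \left(-9 + 3\right) = 13 + 116 \left(-6\right) = 13 - 696 = -683$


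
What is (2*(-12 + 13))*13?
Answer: 26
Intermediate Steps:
(2*(-12 + 13))*13 = (2*1)*13 = 2*13 = 26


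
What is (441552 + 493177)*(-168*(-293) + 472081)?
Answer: 487278901345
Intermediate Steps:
(441552 + 493177)*(-168*(-293) + 472081) = 934729*(49224 + 472081) = 934729*521305 = 487278901345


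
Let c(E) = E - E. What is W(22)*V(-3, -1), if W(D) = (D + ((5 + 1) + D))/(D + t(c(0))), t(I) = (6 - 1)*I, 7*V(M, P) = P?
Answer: -25/77 ≈ -0.32468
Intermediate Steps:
c(E) = 0
V(M, P) = P/7
t(I) = 5*I
W(D) = (6 + 2*D)/D (W(D) = (D + ((5 + 1) + D))/(D + 5*0) = (D + (6 + D))/(D + 0) = (6 + 2*D)/D)
W(22)*V(-3, -1) = (2 + 6/22)*((⅐)*(-1)) = (2 + 6*(1/22))*(-⅐) = (2 + 3/11)*(-⅐) = (25/11)*(-⅐) = -25/77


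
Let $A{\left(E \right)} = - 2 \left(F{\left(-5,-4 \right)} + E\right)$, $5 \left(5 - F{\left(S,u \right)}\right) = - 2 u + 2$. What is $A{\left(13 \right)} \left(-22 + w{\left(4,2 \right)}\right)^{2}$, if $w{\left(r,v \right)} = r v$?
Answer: $-6272$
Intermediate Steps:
$F{\left(S,u \right)} = \frac{23}{5} + \frac{2 u}{5}$ ($F{\left(S,u \right)} = 5 - \frac{- 2 u + 2}{5} = 5 - \frac{2 - 2 u}{5} = 5 + \left(- \frac{2}{5} + \frac{2 u}{5}\right) = \frac{23}{5} + \frac{2 u}{5}$)
$A{\left(E \right)} = -6 - 2 E$ ($A{\left(E \right)} = - 2 \left(\left(\frac{23}{5} + \frac{2}{5} \left(-4\right)\right) + E\right) = - 2 \left(\left(\frac{23}{5} - \frac{8}{5}\right) + E\right) = - 2 \left(3 + E\right) = -6 - 2 E$)
$A{\left(13 \right)} \left(-22 + w{\left(4,2 \right)}\right)^{2} = \left(-6 - 26\right) \left(-22 + 4 \cdot 2\right)^{2} = \left(-6 - 26\right) \left(-22 + 8\right)^{2} = - 32 \left(-14\right)^{2} = \left(-32\right) 196 = -6272$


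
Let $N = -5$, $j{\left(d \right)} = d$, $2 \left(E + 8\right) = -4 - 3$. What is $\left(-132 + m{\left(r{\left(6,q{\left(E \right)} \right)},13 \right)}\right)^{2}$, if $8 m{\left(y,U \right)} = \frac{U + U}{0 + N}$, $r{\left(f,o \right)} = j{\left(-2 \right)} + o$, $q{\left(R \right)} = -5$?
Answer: $\frac{7038409}{400} \approx 17596.0$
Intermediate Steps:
$E = - \frac{23}{2}$ ($E = -8 + \frac{-4 - 3}{2} = -8 + \frac{1}{2} \left(-7\right) = -8 - \frac{7}{2} = - \frac{23}{2} \approx -11.5$)
$r{\left(f,o \right)} = -2 + o$
$m{\left(y,U \right)} = - \frac{U}{20}$ ($m{\left(y,U \right)} = \frac{\left(U + U\right) \frac{1}{0 - 5}}{8} = \frac{2 U \frac{1}{-5}}{8} = \frac{2 U \left(- \frac{1}{5}\right)}{8} = \frac{\left(- \frac{2}{5}\right) U}{8} = - \frac{U}{20}$)
$\left(-132 + m{\left(r{\left(6,q{\left(E \right)} \right)},13 \right)}\right)^{2} = \left(-132 - \frac{13}{20}\right)^{2} = \left(- \frac{2653}{20}\right)^{2} = \frac{7038409}{400}$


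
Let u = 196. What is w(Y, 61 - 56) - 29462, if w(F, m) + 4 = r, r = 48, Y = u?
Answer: -29418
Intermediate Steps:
Y = 196
w(F, m) = 44 (w(F, m) = -4 + 48 = 44)
w(Y, 61 - 56) - 29462 = 44 - 29462 = -29418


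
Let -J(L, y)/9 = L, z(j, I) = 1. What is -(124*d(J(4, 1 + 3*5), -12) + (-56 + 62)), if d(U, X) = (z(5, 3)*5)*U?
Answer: 22314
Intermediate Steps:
J(L, y) = -9*L
d(U, X) = 5*U (d(U, X) = (1*5)*U = 5*U)
-(124*d(J(4, 1 + 3*5), -12) + (-56 + 62)) = -(124*(5*(-9*4)) + (-56 + 62)) = -(124*(5*(-36)) + 6) = -(124*(-180) + 6) = -(-22320 + 6) = -1*(-22314) = 22314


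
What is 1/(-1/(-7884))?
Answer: 7884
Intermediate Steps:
1/(-1/(-7884)) = 1/(-1*(-1/7884)) = 1/(1/7884) = 7884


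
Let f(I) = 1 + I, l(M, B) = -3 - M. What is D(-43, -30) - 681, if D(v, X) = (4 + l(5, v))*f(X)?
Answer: -565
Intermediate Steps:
D(v, X) = -4 - 4*X (D(v, X) = (4 + (-3 - 1*5))*(1 + X) = (4 + (-3 - 5))*(1 + X) = (4 - 8)*(1 + X) = -4*(1 + X) = -4 - 4*X)
D(-43, -30) - 681 = (-4 - 4*(-30)) - 681 = (-4 + 120) - 681 = 116 - 681 = -565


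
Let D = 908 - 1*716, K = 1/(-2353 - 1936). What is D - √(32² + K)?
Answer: 192 - √18837009215/4289 ≈ 160.00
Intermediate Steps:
K = -1/4289 (K = 1/(-4289) = -1/4289 ≈ -0.00023315)
D = 192 (D = 908 - 716 = 192)
D - √(32² + K) = 192 - √(32² - 1/4289) = 192 - √(1024 - 1/4289) = 192 - √(4391935/4289) = 192 - √18837009215/4289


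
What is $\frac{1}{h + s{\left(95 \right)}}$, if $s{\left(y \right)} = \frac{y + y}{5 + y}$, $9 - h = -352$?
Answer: $\frac{10}{3629} \approx 0.0027556$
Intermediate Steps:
$h = 361$ ($h = 9 - -352 = 9 + 352 = 361$)
$s{\left(y \right)} = \frac{2 y}{5 + y}$
$\frac{1}{h + s{\left(95 \right)}} = \frac{1}{361 + 2 \cdot 95 \frac{1}{5 + 95}} = \frac{1}{361 + 2 \cdot 95 \cdot \frac{1}{100}} = \frac{1}{361 + \frac{19}{10}} = \frac{1}{\frac{3629}{10}} = \frac{10}{3629}$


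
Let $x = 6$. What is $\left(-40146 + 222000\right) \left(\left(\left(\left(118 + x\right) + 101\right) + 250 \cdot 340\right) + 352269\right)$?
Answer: $79560033876$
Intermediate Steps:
$\left(-40146 + 222000\right) \left(\left(\left(\left(118 + x\right) + 101\right) + 250 \cdot 340\right) + 352269\right) = \left(-40146 + 222000\right) \left(\left(\left(\left(118 + 6\right) + 101\right) + 250 \cdot 340\right) + 352269\right) = 181854 \left(\left(\left(124 + 101\right) + 85000\right) + 352269\right) = 181854 \left(\left(225 + 85000\right) + 352269\right) = 181854 \left(85225 + 352269\right) = 181854 \cdot 437494 = 79560033876$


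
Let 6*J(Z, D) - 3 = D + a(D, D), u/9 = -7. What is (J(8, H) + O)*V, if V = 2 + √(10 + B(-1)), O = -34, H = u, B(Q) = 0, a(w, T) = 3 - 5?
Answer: -266/3 - 133*√10/3 ≈ -228.86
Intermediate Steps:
a(w, T) = -2
u = -63 (u = 9*(-7) = -63)
H = -63
J(Z, D) = ⅙ + D/6 (J(Z, D) = ½ + (D - 2)/6 = ½ + (-2 + D)/6 = ½ + (-⅓ + D/6) = ⅙ + D/6)
V = 2 + √10 (V = 2 + √(10 + 0) = 2 + √10 ≈ 5.1623)
(J(8, H) + O)*V = ((⅙ + (⅙)*(-63)) - 34)*(2 + √10) = ((⅙ - 21/2) - 34)*(2 + √10) = (-31/3 - 34)*(2 + √10) = -133*(2 + √10)/3 = -266/3 - 133*√10/3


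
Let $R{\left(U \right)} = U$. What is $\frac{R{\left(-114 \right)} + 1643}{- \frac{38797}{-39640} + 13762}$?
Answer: $\frac{60609560}{545564477} \approx 0.1111$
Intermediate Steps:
$\frac{R{\left(-114 \right)} + 1643}{- \frac{38797}{-39640} + 13762} = \frac{-114 + 1643}{- \frac{38797}{-39640} + 13762} = \frac{1529}{\left(-38797\right) \left(- \frac{1}{39640}\right) + 13762} = \frac{1529}{\frac{38797}{39640} + 13762} = \frac{1529}{\frac{545564477}{39640}} = 1529 \cdot \frac{39640}{545564477} = \frac{60609560}{545564477}$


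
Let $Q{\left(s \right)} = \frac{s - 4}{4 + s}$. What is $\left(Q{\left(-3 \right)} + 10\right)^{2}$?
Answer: $9$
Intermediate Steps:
$Q{\left(s \right)} = \frac{-4 + s}{4 + s}$
$\left(Q{\left(-3 \right)} + 10\right)^{2} = \left(\frac{-4 - 3}{4 - 3} + 10\right)^{2} = \left(1^{-1} \left(-7\right) + 10\right)^{2} = \left(1 \left(-7\right) + 10\right)^{2} = \left(-7 + 10\right)^{2} = 3^{2} = 9$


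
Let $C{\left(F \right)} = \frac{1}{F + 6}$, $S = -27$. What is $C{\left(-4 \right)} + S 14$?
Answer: $- \frac{755}{2} \approx -377.5$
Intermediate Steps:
$C{\left(F \right)} = \frac{1}{6 + F}$
$C{\left(-4 \right)} + S 14 = \frac{1}{6 - 4} - 378 = \frac{1}{2} - 378 = - \frac{755}{2}$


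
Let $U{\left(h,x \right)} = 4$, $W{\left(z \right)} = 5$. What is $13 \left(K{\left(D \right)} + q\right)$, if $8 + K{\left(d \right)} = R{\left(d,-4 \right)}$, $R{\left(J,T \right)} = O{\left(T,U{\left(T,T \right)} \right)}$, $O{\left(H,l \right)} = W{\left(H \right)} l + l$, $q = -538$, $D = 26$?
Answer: $-6786$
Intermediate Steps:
$O{\left(H,l \right)} = 6 l$ ($O{\left(H,l \right)} = 5 l + l = 6 l$)
$R{\left(J,T \right)} = 24$ ($R{\left(J,T \right)} = 6 \cdot 4 = 24$)
$K{\left(d \right)} = 16$ ($K{\left(d \right)} = -8 + 24 = 16$)
$13 \left(K{\left(D \right)} + q\right) = 13 \left(16 - 538\right) = 13 \left(-522\right) = -6786$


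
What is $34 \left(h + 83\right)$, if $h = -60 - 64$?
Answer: $-1394$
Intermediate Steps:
$h = -124$ ($h = -60 - 64 = -124$)
$34 \left(h + 83\right) = 34 \left(-124 + 83\right) = 34 \left(-41\right) = -1394$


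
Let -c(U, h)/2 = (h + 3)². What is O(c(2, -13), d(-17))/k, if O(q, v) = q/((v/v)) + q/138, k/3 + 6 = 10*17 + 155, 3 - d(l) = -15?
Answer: -13900/66033 ≈ -0.21050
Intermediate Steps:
d(l) = 18 (d(l) = 3 - 1*(-15) = 3 + 15 = 18)
k = 957 (k = -18 + 3*(10*17 + 155) = -18 + 3*(170 + 155) = -18 + 3*325 = -18 + 975 = 957)
c(U, h) = -2*(3 + h)² (c(U, h) = -2*(h + 3)² = -2*(3 + h)²)
O(q, v) = 139*q/138 (O(q, v) = q/1 + q*(1/138) = q*1 + q/138 = q + q/138 = 139*q/138)
O(c(2, -13), d(-17))/k = (139*(-2*(3 - 13)²)/138)/957 = (139*(-2*(-10)²)/138)*(1/957) = (139*(-2*100)/138)*(1/957) = ((139/138)*(-200))*(1/957) = -13900/69*1/957 = -13900/66033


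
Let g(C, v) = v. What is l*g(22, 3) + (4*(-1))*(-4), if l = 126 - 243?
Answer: -335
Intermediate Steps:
l = -117
l*g(22, 3) + (4*(-1))*(-4) = -117*3 + (4*(-1))*(-4) = -351 - 4*(-4) = -351 + 16 = -335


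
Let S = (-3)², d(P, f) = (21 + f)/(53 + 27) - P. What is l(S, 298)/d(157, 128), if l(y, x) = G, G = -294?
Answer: 1120/591 ≈ 1.8951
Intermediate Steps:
d(P, f) = 21/80 - P + f/80 (d(P, f) = (21 + f)/80 - P = (21 + f)*(1/80) - P = (21/80 + f/80) - P = 21/80 - P + f/80)
S = 9
l(y, x) = -294
l(S, 298)/d(157, 128) = -294/(21/80 - 1*157 + (1/80)*128) = -294/(21/80 - 157 + 8/5) = -294/(-12411/80) = -294*(-80/12411) = 1120/591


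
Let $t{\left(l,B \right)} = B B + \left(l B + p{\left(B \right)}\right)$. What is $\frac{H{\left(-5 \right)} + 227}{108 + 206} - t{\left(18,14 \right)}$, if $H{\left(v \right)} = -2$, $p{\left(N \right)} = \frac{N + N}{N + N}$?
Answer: $- \frac{140761}{314} \approx -448.28$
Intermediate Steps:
$p{\left(N \right)} = 1$ ($p{\left(N \right)} = \frac{2 N}{2 N} = 2 N \frac{1}{2 N} = 1$)
$t{\left(l,B \right)} = 1 + B^{2} + B l$ ($t{\left(l,B \right)} = B B + \left(l B + 1\right) = B^{2} + \left(B l + 1\right) = B^{2} + \left(1 + B l\right) = 1 + B^{2} + B l$)
$\frac{H{\left(-5 \right)} + 227}{108 + 206} - t{\left(18,14 \right)} = \frac{-2 + 227}{108 + 206} - \left(1 + 14^{2} + 14 \cdot 18\right) = \frac{225}{314} - \left(1 + 196 + 252\right) = 225 \cdot \frac{1}{314} - 449 = \frac{225}{314} - 449 = - \frac{140761}{314}$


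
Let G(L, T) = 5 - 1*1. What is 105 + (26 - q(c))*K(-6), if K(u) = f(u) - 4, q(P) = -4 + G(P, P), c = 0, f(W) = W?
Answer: -155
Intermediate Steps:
G(L, T) = 4 (G(L, T) = 5 - 1 = 4)
q(P) = 0 (q(P) = -4 + 4 = 0)
K(u) = -4 + u (K(u) = u - 4 = -4 + u)
105 + (26 - q(c))*K(-6) = 105 + (26 - 1*0)*(-4 - 6) = 105 + (26 + 0)*(-10) = 105 + 26*(-10) = 105 - 260 = -155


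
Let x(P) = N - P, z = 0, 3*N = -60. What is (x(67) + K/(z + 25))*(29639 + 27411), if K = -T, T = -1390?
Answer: -1791370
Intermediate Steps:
N = -20 (N = (⅓)*(-60) = -20)
x(P) = -20 - P
K = 1390 (K = -1*(-1390) = 1390)
(x(67) + K/(z + 25))*(29639 + 27411) = ((-20 - 1*67) + 1390/(0 + 25))*(29639 + 27411) = ((-20 - 67) + 1390/25)*57050 = (-87 + (1/25)*1390)*57050 = (-87 + 278/5)*57050 = -157/5*57050 = -1791370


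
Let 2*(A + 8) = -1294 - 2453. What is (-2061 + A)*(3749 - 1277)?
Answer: -9745860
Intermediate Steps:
A = -3763/2 (A = -8 + (-1294 - 2453)/2 = -8 + (½)*(-3747) = -8 - 3747/2 = -3763/2 ≈ -1881.5)
(-2061 + A)*(3749 - 1277) = (-2061 - 3763/2)*(3749 - 1277) = -7885/2*2472 = -9745860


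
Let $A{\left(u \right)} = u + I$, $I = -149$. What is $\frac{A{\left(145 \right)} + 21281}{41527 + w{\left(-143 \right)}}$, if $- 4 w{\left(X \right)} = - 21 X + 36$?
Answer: $\frac{85108}{163069} \approx 0.52191$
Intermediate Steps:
$A{\left(u \right)} = -149 + u$ ($A{\left(u \right)} = u - 149 = -149 + u$)
$w{\left(X \right)} = -9 + \frac{21 X}{4}$ ($w{\left(X \right)} = - \frac{- 21 X + 36}{4} = - \frac{36 - 21 X}{4} = -9 + \frac{21 X}{4}$)
$\frac{A{\left(145 \right)} + 21281}{41527 + w{\left(-143 \right)}} = \frac{\left(-149 + 145\right) + 21281}{41527 + \left(-9 + \frac{21}{4} \left(-143\right)\right)} = \frac{-4 + 21281}{41527 - \frac{3039}{4}} = \frac{21277}{41527 - \frac{3039}{4}} = \frac{21277}{\frac{163069}{4}} = 21277 \cdot \frac{4}{163069} = \frac{85108}{163069}$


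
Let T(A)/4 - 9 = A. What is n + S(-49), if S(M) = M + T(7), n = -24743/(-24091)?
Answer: 386108/24091 ≈ 16.027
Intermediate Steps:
T(A) = 36 + 4*A
n = 24743/24091 (n = -24743*(-1/24091) = 24743/24091 ≈ 1.0271)
S(M) = 64 + M (S(M) = M + (36 + 4*7) = M + (36 + 28) = M + 64 = 64 + M)
n + S(-49) = 24743/24091 + (64 - 49) = 24743/24091 + 15 = 386108/24091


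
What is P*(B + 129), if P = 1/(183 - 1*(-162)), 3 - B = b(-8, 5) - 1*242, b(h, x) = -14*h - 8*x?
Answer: 302/345 ≈ 0.87536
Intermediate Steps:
B = 173 (B = 3 - ((-14*(-8) - 8*5) - 1*242) = 3 - ((112 - 40) - 242) = 3 - (72 - 242) = 3 - 1*(-170) = 3 + 170 = 173)
P = 1/345 (P = 1/(183 + 162) = 1/345 ≈ 0.0028986)
P*(B + 129) = (173 + 129)/345 = (1/345)*302 = 302/345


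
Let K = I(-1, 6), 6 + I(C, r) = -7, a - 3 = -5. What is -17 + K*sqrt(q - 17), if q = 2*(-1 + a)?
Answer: -17 - 13*I*sqrt(23) ≈ -17.0 - 62.346*I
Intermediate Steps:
a = -2 (a = 3 - 5 = -2)
I(C, r) = -13 (I(C, r) = -6 - 7 = -13)
q = -6 (q = 2*(-1 - 2) = 2*(-3) = -6)
K = -13
-17 + K*sqrt(q - 17) = -17 - 13*sqrt(-6 - 17) = -17 - 13*I*sqrt(23)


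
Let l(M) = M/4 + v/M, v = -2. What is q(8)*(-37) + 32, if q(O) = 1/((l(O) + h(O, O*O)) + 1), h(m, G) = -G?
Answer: 7988/245 ≈ 32.604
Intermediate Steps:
l(M) = -2/M + M/4 (l(M) = M/4 - 2/M = -2/M + M/4)
q(O) = 1/(1 - O**2 - 2/O + O/4) (q(O) = 1/(((-2/O + O/4) - O*O) + 1) = 1/(((-2/O + O/4) - O**2) + 1) = 1/((-O**2 - 2/O + O/4) + 1) = 1/(1 - O**2 - 2/O + O/4))
q(8)*(-37) + 32 = (4*8/(-8 + 8**2 + 4*8*(1 - 1*8**2)))*(-37) + 32 = (4*8/(-8 + 64 + 4*8*(1 - 1*64)))*(-37) + 32 = (4*8/(-8 + 64 + 4*8*(1 - 64)))*(-37) + 32 = (4*8/(-8 + 64 + 4*8*(-63)))*(-37) + 32 = (4*8/(-8 + 64 - 2016))*(-37) + 32 = (4*8/(-1960))*(-37) + 32 = (4*8*(-1/1960))*(-37) + 32 = -4/245*(-37) + 32 = 148/245 + 32 = 7988/245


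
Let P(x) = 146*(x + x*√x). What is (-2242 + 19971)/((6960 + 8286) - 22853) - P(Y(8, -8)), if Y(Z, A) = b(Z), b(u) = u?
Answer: -8902705/7607 - 2336*√2 ≈ -4473.9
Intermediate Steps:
Y(Z, A) = Z
P(x) = 146*x + 146*x^(3/2) (P(x) = 146*(x + x^(3/2)) = 146*x + 146*x^(3/2))
(-2242 + 19971)/((6960 + 8286) - 22853) - P(Y(8, -8)) = (-2242 + 19971)/((6960 + 8286) - 22853) - (146*8 + 146*8^(3/2)) = 17729/(15246 - 22853) - (1168 + 146*(16*√2)) = 17729/(-7607) - (1168 + 2336*√2) = 17729*(-1/7607) + (-1168 - 2336*√2) = -17729/7607 + (-1168 - 2336*√2) = -8902705/7607 - 2336*√2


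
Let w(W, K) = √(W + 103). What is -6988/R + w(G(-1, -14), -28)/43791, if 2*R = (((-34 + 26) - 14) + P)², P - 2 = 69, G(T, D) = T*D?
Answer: -13976/2401 + √13/14597 ≈ -5.8207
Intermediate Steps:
G(T, D) = D*T
P = 71 (P = 2 + 69 = 71)
R = 2401/2 (R = (((-34 + 26) - 14) + 71)²/2 = ((-8 - 14) + 71)²/2 = (-22 + 71)²/2 = (½)*49² = (½)*2401 = 2401/2 ≈ 1200.5)
w(W, K) = √(103 + W)
-6988/R + w(G(-1, -14), -28)/43791 = -6988/2401/2 + √(103 - 14*(-1))/43791 = -6988*2/2401 + √(103 + 14)*(1/43791) = -13976/2401 + √117*(1/43791) = -13976/2401 + (3*√13)*(1/43791) = -13976/2401 + √13/14597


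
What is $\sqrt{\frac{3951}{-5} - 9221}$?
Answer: $\frac{2 i \sqrt{62570}}{5} \approx 100.06 i$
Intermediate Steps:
$\sqrt{\frac{3951}{-5} - 9221} = \sqrt{3951 \left(- \frac{1}{5}\right) - 9221} = \sqrt{- \frac{3951}{5} - 9221} = \sqrt{- \frac{50056}{5}} = \frac{2 i \sqrt{62570}}{5}$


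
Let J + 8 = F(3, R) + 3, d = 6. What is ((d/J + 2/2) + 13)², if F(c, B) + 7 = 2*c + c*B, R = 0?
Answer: 169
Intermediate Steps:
F(c, B) = -7 + 2*c + B*c (F(c, B) = -7 + (2*c + c*B) = -7 + (2*c + B*c) = -7 + 2*c + B*c)
J = -6 (J = -8 + ((-7 + 2*3 + 0*3) + 3) = -8 + ((-7 + 6 + 0) + 3) = -8 + (-1 + 3) = -8 + 2 = -6)
((d/J + 2/2) + 13)² = ((6/(-6) + 2/2) + 13)² = ((6*(-⅙) + 2*(½)) + 13)² = ((-1 + 1) + 13)² = (0 + 13)² = 13² = 169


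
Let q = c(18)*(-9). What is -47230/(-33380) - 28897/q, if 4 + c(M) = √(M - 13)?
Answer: -35033197/30042 - 2627*√5/9 ≈ -1818.8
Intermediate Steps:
c(M) = -4 + √(-13 + M) (c(M) = -4 + √(M - 13) = -4 + √(-13 + M))
q = 36 - 9*√5 (q = (-4 + √(-13 + 18))*(-9) = (-4 + √5)*(-9) = 36 - 9*√5 ≈ 15.875)
-47230/(-33380) - 28897/q = -47230/(-33380) - 28897/(36 - 9*√5) = -47230*(-1/33380) - 28897/(36 - 9*√5) = 4723/3338 - 28897/(36 - 9*√5)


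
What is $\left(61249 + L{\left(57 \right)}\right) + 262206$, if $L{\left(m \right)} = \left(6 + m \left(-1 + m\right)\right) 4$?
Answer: $336247$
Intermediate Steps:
$L{\left(m \right)} = 24 + 4 m \left(-1 + m\right)$
$\left(61249 + L{\left(57 \right)}\right) + 262206 = \left(61249 + \left(24 - 228 + 4 \cdot 57^{2}\right)\right) + 262206 = \left(61249 + \left(24 - 228 + 4 \cdot 3249\right)\right) + 262206 = \left(61249 + \left(24 - 228 + 12996\right)\right) + 262206 = \left(61249 + 12792\right) + 262206 = 74041 + 262206 = 336247$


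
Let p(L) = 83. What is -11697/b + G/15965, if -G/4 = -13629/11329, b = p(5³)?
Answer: -2115602447217/15012001255 ≈ -140.93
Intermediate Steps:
b = 83
G = 54516/11329 (G = -(-54516)/11329 = -4*(-13629/11329) = 54516/11329 ≈ 4.8121)
-11697/b + G/15965 = -11697/83 + (54516/11329)/15965 = -11697*1/83 + (54516/11329)*(1/15965) = -11697/83 + 54516/180867485 = -2115602447217/15012001255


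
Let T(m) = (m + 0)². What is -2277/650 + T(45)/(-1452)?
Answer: -770409/157300 ≈ -4.8977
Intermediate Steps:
T(m) = m²
-2277/650 + T(45)/(-1452) = -2277/650 + 45²/(-1452) = -2277*1/650 + 2025*(-1/1452) = -2277/650 - 675/484 = -770409/157300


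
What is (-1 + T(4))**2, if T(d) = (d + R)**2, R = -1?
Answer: 64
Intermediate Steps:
T(d) = (-1 + d)**2 (T(d) = (d - 1)**2 = (-1 + d)**2)
(-1 + T(4))**2 = (-1 + (-1 + 4)**2)**2 = (-1 + 3**2)**2 = (-1 + 9)**2 = 8**2 = 64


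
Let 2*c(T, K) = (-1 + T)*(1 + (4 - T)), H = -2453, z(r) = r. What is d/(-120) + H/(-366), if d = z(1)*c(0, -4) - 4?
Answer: 32971/4880 ≈ 6.7564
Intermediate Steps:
c(T, K) = (-1 + T)*(5 - T)/2 (c(T, K) = ((-1 + T)*(1 + (4 - T)))/2 = ((-1 + T)*(5 - T))/2 = (-1 + T)*(5 - T)/2)
d = -13/2 (d = 1*(-5/2 + 3*0 - 1/2*0**2) - 4 = 1*(-5/2 + 0 - 1/2*0) - 4 = 1*(-5/2 + 0 + 0) - 4 = 1*(-5/2) - 4 = -5/2 - 4 = -13/2 ≈ -6.5000)
d/(-120) + H/(-366) = -13/2/(-120) - 2453/(-366) = -13/2*(-1/120) - 2453*(-1/366) = 13/240 + 2453/366 = 32971/4880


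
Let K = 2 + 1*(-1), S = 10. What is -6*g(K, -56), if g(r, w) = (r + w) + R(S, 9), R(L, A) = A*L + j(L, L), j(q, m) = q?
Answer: -270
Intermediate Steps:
K = 1 (K = 2 - 1 = 1)
R(L, A) = L + A*L (R(L, A) = A*L + L = L + A*L)
g(r, w) = 100 + r + w (g(r, w) = (r + w) + 10*(1 + 9) = (r + w) + 10*10 = (r + w) + 100 = 100 + r + w)
-6*g(K, -56) = -6*(100 + 1 - 56) = -6*45 = -270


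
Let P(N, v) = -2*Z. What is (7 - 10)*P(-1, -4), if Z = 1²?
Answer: 6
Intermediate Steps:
Z = 1
P(N, v) = -2 (P(N, v) = -2*1 = -2)
(7 - 10)*P(-1, -4) = (7 - 10)*(-2) = -3*(-2) = 6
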